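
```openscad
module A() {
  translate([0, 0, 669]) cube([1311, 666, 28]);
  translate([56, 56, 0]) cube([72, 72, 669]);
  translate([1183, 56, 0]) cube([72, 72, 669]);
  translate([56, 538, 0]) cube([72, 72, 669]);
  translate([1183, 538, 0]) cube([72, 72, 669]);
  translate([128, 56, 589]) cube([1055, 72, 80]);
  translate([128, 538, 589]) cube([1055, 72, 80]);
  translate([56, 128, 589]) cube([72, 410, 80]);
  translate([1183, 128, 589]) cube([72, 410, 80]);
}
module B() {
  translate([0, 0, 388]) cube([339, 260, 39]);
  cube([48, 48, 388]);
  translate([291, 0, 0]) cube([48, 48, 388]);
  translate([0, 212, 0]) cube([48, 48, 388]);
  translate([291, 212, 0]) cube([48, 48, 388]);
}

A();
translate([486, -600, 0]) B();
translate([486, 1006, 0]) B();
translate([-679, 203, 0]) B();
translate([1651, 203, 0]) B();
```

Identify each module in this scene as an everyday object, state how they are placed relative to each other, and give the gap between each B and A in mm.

Each stool's nearest face is 340 mm from the table's bounding box.

A is a table. B is a stool. Four stools sit around the table at the −y, +y, −x, +x sides. The gap between each stool and the table is 340 mm.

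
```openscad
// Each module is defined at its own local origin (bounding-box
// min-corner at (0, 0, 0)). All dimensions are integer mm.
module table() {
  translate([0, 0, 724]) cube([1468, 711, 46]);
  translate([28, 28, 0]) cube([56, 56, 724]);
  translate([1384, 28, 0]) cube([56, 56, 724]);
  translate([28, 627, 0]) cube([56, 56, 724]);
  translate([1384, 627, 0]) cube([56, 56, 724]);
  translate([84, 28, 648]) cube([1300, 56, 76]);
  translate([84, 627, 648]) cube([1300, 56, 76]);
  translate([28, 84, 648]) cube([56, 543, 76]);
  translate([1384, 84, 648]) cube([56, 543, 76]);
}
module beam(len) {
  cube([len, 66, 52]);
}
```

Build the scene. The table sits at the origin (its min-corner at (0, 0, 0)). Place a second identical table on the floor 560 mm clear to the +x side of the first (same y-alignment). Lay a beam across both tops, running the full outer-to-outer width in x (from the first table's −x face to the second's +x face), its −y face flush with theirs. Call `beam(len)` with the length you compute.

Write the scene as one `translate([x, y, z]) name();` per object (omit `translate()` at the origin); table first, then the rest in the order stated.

table();
translate([2028, 0, 0]) table();
translate([0, 0, 770]) beam(3496);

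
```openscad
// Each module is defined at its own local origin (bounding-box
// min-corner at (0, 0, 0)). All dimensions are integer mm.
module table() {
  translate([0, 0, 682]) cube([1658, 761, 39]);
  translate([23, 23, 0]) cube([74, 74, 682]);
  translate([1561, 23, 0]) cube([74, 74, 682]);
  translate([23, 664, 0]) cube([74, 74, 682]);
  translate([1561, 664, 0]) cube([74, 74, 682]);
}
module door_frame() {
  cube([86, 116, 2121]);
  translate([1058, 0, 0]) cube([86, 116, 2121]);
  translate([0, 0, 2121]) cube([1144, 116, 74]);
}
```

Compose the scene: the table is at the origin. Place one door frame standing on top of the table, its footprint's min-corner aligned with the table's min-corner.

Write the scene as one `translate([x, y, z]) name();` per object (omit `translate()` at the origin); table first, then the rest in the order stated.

table();
translate([0, 0, 721]) door_frame();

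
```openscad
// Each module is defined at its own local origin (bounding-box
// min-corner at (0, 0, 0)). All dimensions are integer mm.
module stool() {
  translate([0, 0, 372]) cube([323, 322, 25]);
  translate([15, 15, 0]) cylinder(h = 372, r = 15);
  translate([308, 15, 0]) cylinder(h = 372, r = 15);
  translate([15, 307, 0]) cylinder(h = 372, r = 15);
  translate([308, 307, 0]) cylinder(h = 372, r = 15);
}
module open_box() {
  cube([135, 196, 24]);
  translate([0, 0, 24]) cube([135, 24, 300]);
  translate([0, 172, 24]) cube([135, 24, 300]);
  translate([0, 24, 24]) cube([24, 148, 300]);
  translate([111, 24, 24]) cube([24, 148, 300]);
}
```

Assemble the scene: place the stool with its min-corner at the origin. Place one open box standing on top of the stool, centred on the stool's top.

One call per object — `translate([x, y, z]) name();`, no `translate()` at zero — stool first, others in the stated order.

stool();
translate([94, 63, 397]) open_box();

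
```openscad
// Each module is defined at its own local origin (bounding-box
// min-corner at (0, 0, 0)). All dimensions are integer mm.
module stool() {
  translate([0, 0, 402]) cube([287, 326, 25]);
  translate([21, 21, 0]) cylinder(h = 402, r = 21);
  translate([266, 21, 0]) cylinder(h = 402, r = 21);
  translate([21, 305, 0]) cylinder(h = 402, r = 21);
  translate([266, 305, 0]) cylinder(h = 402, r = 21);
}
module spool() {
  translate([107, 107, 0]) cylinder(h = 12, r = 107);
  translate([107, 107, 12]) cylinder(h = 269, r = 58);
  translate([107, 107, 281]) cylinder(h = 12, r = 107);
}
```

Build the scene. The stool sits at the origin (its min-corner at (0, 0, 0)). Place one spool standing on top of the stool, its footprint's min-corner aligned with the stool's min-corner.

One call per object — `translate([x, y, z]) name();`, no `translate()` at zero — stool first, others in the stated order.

stool();
translate([0, 0, 427]) spool();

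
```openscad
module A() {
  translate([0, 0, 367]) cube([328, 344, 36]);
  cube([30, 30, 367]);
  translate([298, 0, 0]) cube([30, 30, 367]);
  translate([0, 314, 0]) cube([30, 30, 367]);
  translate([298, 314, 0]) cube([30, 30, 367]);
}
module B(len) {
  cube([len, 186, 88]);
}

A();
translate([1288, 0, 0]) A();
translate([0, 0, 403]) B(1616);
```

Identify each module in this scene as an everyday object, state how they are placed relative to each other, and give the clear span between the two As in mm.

A is a stool. B is a beam. A beam spans the tops of two stools. The clear span between the two stools is 960 mm.

Second stool starts at x = 1288; first ends at x = 328; clear span = 1288 − 328 = 960 mm.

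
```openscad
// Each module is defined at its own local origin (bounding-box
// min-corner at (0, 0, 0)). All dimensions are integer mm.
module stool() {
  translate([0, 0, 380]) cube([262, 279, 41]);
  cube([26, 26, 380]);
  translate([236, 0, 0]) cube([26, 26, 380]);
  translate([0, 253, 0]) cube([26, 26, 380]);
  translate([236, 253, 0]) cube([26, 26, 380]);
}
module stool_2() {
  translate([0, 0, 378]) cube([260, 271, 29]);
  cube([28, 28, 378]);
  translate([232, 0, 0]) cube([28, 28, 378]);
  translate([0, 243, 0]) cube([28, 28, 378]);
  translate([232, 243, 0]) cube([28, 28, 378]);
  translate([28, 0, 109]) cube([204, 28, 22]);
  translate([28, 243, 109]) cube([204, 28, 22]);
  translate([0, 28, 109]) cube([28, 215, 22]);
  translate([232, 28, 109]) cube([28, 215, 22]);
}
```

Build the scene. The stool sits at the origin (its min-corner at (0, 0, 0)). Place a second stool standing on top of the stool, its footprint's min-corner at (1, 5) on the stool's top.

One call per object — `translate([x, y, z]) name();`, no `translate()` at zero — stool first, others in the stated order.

stool();
translate([1, 5, 421]) stool_2();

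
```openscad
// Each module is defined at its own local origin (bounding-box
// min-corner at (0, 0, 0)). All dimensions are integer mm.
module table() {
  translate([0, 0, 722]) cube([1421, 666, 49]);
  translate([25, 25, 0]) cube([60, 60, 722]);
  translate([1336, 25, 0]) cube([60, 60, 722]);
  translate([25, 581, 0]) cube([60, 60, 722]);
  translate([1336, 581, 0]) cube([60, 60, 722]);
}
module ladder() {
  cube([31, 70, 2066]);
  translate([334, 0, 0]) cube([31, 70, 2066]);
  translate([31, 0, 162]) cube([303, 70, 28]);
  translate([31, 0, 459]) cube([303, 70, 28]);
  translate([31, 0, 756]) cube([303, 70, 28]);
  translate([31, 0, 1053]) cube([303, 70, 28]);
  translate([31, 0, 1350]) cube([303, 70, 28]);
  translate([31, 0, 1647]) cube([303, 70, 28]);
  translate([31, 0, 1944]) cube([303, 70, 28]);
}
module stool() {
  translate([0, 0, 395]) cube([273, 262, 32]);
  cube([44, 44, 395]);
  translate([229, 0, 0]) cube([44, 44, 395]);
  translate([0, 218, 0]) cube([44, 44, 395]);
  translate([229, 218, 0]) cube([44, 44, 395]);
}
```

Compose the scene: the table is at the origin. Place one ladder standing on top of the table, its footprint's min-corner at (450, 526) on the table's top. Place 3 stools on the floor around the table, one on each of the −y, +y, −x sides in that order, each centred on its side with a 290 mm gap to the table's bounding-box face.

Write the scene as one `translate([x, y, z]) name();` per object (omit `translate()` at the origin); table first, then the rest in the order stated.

table();
translate([450, 526, 771]) ladder();
translate([574, -552, 0]) stool();
translate([574, 956, 0]) stool();
translate([-563, 202, 0]) stool();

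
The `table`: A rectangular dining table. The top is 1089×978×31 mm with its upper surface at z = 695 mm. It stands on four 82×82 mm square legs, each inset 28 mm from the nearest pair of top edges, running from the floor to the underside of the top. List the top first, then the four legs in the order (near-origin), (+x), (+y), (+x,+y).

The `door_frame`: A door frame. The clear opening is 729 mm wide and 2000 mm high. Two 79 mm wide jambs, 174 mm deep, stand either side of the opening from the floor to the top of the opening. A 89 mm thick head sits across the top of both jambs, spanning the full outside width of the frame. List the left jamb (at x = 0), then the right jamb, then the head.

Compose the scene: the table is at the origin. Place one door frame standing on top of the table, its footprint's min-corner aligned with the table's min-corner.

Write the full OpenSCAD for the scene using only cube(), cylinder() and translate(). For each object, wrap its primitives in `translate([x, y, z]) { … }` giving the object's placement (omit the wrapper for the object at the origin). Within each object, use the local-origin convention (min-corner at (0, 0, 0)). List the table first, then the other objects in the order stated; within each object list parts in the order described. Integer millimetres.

translate([0, 0, 664]) cube([1089, 978, 31]);
translate([28, 28, 0]) cube([82, 82, 664]);
translate([979, 28, 0]) cube([82, 82, 664]);
translate([28, 868, 0]) cube([82, 82, 664]);
translate([979, 868, 0]) cube([82, 82, 664]);
translate([0, 0, 695]) {
  cube([79, 174, 2000]);
  translate([808, 0, 0]) cube([79, 174, 2000]);
  translate([0, 0, 2000]) cube([887, 174, 89]);
}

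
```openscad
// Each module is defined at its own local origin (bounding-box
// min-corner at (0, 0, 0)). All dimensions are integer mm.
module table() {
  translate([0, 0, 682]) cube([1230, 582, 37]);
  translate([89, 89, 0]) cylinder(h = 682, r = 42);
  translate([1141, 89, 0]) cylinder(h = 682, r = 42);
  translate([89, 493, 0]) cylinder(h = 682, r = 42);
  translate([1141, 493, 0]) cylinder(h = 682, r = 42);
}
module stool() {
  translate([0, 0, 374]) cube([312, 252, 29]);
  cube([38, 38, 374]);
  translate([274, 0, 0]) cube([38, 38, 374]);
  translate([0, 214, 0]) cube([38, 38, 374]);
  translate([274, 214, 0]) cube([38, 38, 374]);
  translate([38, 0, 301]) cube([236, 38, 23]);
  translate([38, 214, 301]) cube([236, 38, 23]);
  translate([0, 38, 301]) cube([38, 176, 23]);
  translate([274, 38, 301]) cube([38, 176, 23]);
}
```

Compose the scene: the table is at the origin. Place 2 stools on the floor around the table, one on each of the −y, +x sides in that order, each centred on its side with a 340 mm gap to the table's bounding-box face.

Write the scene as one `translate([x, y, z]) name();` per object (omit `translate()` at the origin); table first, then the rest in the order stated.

table();
translate([459, -592, 0]) stool();
translate([1570, 165, 0]) stool();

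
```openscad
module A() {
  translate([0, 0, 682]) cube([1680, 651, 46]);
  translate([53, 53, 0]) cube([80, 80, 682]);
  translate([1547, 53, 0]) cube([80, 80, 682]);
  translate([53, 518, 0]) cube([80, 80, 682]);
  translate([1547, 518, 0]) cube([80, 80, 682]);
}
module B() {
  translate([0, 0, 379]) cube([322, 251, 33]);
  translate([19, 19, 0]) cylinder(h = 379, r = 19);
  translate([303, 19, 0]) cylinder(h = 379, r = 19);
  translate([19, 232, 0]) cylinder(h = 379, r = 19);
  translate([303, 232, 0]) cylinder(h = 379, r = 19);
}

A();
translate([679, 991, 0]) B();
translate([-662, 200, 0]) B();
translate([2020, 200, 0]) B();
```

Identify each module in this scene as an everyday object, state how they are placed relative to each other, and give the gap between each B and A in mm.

Each stool's nearest face is 340 mm from the table's bounding box.

A is a table. B is a stool. Three stools sit around the table at the +y, −x, +x sides. The gap between each stool and the table is 340 mm.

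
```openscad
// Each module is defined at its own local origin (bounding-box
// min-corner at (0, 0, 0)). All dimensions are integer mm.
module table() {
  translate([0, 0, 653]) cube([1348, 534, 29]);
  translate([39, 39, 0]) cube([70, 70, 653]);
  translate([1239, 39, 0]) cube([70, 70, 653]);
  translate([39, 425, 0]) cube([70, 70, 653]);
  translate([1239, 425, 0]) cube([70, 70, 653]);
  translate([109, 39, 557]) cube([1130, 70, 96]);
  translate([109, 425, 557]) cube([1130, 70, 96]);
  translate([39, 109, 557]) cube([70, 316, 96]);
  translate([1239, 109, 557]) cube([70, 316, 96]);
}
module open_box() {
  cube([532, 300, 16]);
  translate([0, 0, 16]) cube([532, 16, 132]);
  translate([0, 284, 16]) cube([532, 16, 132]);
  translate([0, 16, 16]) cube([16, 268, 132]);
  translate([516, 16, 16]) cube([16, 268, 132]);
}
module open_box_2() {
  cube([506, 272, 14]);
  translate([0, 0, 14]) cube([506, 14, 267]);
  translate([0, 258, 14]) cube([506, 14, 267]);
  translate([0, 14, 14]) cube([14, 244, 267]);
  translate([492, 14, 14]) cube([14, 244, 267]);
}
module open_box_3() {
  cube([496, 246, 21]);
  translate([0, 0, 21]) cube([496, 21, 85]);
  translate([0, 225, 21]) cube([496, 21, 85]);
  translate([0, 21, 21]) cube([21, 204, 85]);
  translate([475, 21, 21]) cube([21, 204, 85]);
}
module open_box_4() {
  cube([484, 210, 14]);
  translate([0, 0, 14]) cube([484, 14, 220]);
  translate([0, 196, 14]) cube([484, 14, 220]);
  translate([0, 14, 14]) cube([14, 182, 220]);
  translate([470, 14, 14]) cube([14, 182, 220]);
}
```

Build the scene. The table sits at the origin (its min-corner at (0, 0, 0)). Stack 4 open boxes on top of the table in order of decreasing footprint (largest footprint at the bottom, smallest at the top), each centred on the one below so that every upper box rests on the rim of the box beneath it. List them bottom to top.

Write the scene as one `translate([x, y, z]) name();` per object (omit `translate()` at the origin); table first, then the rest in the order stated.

table();
translate([408, 117, 682]) open_box();
translate([421, 131, 830]) open_box_2();
translate([426, 144, 1111]) open_box_3();
translate([432, 162, 1217]) open_box_4();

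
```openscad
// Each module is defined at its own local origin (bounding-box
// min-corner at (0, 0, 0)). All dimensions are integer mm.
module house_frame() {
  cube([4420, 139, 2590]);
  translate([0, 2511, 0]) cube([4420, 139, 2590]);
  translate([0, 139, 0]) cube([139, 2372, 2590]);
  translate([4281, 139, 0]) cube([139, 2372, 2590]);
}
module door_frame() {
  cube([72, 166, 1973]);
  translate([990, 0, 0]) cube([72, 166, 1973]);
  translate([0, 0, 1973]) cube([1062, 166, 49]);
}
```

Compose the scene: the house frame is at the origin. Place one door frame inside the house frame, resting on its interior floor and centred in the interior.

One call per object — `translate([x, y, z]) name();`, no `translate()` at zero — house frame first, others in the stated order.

house_frame();
translate([1679, 1242, 0]) door_frame();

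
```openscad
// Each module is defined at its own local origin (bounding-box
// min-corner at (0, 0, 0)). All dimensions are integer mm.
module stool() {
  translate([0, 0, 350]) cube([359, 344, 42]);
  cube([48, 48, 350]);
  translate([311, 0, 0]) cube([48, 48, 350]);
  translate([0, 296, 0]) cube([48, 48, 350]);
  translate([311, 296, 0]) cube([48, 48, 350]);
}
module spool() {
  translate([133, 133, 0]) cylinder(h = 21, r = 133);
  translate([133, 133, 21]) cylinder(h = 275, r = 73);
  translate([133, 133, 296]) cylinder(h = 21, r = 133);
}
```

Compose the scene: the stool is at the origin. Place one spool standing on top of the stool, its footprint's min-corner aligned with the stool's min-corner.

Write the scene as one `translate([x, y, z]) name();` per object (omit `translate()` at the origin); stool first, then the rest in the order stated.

stool();
translate([0, 0, 392]) spool();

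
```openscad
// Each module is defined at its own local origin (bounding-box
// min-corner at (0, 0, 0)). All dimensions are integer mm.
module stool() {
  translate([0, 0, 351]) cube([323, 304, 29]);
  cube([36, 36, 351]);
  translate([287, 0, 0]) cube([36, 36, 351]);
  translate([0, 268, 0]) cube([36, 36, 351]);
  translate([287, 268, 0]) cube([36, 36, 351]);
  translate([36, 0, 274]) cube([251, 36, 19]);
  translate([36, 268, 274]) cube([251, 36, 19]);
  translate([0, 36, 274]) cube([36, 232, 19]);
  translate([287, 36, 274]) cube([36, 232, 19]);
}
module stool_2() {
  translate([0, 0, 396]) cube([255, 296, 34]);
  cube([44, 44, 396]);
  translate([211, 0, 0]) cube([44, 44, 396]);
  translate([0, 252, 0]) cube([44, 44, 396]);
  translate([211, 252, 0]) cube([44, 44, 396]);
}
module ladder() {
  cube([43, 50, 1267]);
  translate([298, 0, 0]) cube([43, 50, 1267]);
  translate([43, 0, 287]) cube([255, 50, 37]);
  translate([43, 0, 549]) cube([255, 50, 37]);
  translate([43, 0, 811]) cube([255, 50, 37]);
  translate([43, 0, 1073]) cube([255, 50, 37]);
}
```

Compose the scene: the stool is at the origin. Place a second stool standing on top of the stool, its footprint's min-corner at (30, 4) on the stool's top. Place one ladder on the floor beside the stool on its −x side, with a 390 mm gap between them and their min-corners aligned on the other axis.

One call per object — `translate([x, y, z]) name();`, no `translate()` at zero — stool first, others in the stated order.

stool();
translate([30, 4, 380]) stool_2();
translate([-731, 0, 0]) ladder();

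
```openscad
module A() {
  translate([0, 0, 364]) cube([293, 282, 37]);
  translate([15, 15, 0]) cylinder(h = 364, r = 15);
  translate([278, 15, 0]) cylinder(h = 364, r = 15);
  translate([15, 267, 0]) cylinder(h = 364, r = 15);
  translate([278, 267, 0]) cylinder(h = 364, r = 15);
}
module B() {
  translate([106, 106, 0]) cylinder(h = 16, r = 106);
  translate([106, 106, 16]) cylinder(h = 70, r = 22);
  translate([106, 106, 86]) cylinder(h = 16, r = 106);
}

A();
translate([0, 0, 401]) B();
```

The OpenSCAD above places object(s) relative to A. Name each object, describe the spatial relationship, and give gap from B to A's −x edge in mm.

A is a stool. B is a spool. The spool is on top of the stool. The gap from the spool to the stool's −x edge is 0 mm.

The spool's min-x is at 0; the stool's min-x is 0; gap = 0 mm.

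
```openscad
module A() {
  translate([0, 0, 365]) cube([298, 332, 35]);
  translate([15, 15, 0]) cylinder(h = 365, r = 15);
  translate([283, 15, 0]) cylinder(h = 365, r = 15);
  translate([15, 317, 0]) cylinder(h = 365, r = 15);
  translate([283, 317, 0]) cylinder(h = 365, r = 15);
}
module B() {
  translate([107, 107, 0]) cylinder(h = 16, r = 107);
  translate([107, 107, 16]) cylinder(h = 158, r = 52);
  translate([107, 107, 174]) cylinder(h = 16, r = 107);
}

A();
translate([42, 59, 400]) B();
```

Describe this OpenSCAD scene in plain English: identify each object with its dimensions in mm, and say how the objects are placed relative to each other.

A is a simple wooden stool: a rectangular seat 298 mm (x) by 332 mm (y), 35 mm thick, top face at z = 400 mm, on four round legs, each 30 mm in diameter. The legs rest on z = 0, each leg's axis is inset half a diameter from the nearest pair of seat edges (so the leg's bounding box is flush with the corner).

B is a spool: two coaxial disc flanges of radius 107 mm and thickness 16 mm, joined by a core cylinder of radius 52 mm and height 158 mm. The lower flange rests on z = 0 and the three cylinders share a vertical axis.

The spool is on top of the stool, centred.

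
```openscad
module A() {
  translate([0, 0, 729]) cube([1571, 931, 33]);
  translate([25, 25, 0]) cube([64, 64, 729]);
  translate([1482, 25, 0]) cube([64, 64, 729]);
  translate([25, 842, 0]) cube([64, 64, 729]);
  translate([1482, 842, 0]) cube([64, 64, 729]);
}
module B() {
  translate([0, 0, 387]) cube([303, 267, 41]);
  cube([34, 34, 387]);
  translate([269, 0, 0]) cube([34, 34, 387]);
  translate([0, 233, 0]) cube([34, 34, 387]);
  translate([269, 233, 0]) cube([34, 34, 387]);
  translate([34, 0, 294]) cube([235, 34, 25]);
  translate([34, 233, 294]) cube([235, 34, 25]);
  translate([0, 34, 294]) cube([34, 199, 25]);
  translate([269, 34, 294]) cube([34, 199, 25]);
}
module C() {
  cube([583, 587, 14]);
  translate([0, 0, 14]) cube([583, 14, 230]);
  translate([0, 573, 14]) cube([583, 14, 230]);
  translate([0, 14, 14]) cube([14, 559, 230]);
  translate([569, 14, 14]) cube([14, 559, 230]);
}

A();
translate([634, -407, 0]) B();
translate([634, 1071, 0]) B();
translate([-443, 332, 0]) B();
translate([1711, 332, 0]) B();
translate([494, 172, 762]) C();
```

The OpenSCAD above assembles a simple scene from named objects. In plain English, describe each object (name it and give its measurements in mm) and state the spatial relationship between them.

A is a rectangular dining table. The top is 1571×931×33 mm with its upper surface at z = 762 mm. It stands on four 64×64 mm square legs, each inset 25 mm from the nearest pair of top edges, running from the floor to the underside of the top.

B is a simple wooden stool: a rectangular seat 303 mm (x) by 267 mm (y), 41 mm thick, top face at z = 428 mm, on four square legs, each 34×34 mm in cross-section. The legs rest on z = 0, each flush with a corner of the seat. Four stretchers, 34 mm wide and 25 mm tall, connect adjacent legs with their undersides at z = 294 mm, each running between the inner faces of the legs it joins and aligned with the legs' outer faces on the other axis.

C is an open-topped rectangular box: outside dimensions 583×587×244 mm, with a uniform wall and base thickness of 14 mm. The base is a full 583×587 slab on the floor; four walls sit on top of the base. The front and back walls (the −y and +y sides) span the full width; the two side walls fit between them.

Four stools sit around the table at the −y, +y, −x, +x sides. The open box is on top of the table, centred.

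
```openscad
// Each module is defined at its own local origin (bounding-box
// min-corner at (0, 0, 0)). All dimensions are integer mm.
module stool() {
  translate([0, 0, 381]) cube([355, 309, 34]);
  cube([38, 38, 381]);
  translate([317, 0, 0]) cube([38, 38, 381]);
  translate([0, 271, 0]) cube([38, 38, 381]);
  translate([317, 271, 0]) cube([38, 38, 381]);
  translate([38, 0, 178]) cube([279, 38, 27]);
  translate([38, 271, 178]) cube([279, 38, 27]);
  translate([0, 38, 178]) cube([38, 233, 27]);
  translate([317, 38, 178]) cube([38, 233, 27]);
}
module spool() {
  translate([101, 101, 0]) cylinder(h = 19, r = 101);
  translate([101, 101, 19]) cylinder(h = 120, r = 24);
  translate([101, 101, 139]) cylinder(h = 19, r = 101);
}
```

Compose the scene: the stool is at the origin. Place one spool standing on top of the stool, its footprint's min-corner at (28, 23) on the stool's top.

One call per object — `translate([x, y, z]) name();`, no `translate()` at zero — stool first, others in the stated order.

stool();
translate([28, 23, 415]) spool();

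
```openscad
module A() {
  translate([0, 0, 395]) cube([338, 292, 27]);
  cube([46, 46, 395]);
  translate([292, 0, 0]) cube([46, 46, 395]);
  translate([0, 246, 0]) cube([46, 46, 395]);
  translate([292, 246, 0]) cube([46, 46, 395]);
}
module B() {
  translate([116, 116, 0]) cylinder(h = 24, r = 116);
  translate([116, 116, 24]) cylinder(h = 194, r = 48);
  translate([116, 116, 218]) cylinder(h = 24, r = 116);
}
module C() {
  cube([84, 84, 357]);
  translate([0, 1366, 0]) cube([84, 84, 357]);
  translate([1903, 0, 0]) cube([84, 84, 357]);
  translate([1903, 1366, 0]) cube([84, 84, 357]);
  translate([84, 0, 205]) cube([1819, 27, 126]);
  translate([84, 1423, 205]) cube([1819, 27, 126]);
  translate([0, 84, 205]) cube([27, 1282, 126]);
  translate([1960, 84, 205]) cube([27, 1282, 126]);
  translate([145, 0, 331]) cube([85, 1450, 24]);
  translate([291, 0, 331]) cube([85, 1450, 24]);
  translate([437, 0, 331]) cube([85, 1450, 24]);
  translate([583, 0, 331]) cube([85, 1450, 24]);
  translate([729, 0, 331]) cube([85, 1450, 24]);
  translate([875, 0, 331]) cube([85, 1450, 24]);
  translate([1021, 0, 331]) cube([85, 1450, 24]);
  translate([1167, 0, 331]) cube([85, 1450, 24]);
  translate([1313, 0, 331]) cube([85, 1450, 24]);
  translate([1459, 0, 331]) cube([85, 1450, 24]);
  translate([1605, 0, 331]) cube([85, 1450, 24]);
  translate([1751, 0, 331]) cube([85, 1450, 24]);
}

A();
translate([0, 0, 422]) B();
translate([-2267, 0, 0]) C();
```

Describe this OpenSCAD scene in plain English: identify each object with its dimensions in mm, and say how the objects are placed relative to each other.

A is a four-legged stool. The seat is a 338×292×27 mm slab whose top surface is at z = 422 mm; four square legs, each 46×46 mm in cross-section, run from the floor (z = 0) to the underside of the seat, each flush with a corner of the seat.

B is a spool: two coaxial disc flanges of radius 116 mm and thickness 24 mm, joined by a core cylinder of radius 48 mm and height 194 mm. The lower flange rests on z = 0 and the three cylinders share a vertical axis.

C is a bed frame 1987 mm long (x) by 1450 mm wide (y). Four 84×84 mm corner posts, 357 mm tall, at the corners of the footprint. Four rails of 27 mm thickness and 126 mm height run between adjacent posts with their undersides at z = 205 mm, their outer faces flush with the outside of the frame (the two x-running rails run between the posts' inner faces; the two y-running rails run between the posts' inner faces). 12 slats, each 85 mm wide (x) and 24 mm thick, lie across the top of the two x-running rails, running the full 1450 mm width of the frame in y; the slats are evenly spaced along x between the inner faces of the end posts with equal gaps (rounded down to the nearest mm) at the −x end and between each pair — any rounding remainder accumulates at the +x end.

The spool is on top of the stool. The bed frame is on the floor beside the stool on its −x side.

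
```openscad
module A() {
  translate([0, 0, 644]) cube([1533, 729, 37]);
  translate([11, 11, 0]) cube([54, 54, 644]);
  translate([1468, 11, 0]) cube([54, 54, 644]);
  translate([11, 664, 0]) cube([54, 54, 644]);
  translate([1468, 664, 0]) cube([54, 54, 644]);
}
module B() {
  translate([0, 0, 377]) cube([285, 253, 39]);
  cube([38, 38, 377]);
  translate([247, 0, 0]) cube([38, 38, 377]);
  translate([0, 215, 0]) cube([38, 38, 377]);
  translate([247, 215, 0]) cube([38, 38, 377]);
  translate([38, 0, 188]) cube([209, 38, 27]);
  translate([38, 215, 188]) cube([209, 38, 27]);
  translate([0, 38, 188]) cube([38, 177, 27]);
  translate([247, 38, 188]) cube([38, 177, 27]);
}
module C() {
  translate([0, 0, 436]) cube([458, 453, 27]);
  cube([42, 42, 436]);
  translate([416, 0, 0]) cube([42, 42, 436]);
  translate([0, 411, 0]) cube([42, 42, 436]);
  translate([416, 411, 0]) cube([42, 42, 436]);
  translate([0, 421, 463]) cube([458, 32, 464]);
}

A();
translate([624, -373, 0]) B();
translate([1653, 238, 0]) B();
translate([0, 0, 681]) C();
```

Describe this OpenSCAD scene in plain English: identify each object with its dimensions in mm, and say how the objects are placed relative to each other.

A is a rectangular dining table. The top is 1533×729×37 mm with its upper surface at z = 681 mm. It stands on four 54×54 mm square legs, each inset 11 mm from the nearest pair of top edges, running from the floor to the underside of the top.

B is a four-legged stool. The seat is 285×253 mm, 39 mm thick, top at z = 416 mm. It stands on four square legs, each 38×38 mm in cross-section, from z = 0 to the seat underside, each flush with a corner of the seat. Four stretchers, 38 mm wide and 27 mm tall, connect adjacent legs with their undersides at z = 188 mm, each running between the inner faces of the legs it joins and aligned with the legs' outer faces on the other axis.

C is a chair: 458×453 mm seat, 27 mm thick, top at z = 463 mm, on four 42 mm square corner legs flush with the seat edges. A 32 mm thick backrest slab spans the full seat width, extending 464 mm above the seat top, its back face flush with the seat's +y edge.

Two stools sit around the table at the −y, +x sides. The chair is on top of the table.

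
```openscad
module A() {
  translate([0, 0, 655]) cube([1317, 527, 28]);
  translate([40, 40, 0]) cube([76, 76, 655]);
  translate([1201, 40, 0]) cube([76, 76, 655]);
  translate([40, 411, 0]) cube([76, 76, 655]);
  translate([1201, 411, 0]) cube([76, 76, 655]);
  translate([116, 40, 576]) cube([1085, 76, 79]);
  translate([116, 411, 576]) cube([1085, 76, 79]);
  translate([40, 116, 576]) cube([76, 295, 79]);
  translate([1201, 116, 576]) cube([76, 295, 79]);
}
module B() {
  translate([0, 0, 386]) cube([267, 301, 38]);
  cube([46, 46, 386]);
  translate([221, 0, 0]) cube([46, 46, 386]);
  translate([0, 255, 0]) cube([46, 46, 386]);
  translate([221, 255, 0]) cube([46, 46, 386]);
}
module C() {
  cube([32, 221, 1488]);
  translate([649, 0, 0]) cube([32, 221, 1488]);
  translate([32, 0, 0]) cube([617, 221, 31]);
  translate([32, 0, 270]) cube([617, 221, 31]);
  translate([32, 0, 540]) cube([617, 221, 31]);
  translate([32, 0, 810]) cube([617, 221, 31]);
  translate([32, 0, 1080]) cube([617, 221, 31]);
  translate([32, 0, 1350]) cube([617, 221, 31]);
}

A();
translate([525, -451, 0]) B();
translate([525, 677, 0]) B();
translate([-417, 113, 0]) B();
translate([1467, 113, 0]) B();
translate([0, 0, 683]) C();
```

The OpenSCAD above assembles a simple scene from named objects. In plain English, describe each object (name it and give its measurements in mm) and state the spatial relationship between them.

A is a table with a 1317×527 mm rectangular top, 28 mm thick, top surface at z = 683 mm, supported by four 76×76 mm square legs, each inset 40 mm from the nearest pair of top edges, running from the floor. Four apron rails, 76 mm thick and 79 mm tall, run between adjacent legs with their top edges flush with the underside of the top and their outer faces flush with the legs' outer faces.

B is a simple wooden stool: a rectangular seat 267 mm (x) by 301 mm (y), 38 mm thick, top face at z = 424 mm, on four square legs, each 46×46 mm in cross-section. The legs rest on z = 0, each flush with a corner of the seat.

C is an open bookshelf. Two side panels, each 32 mm thick, 221 mm deep and 1488 mm tall, stand 681 mm apart (outside-to-outside). Between them sit 6 shelves, each 31 mm thick and 221 mm deep, spanning the full gap between the sides. The bottom shelf rests on the floor (its underside at z = 0) and the clear gap between one shelf's top and the next shelf's underside is 239 mm.

Four stools sit around the table at the −y, +y, −x, +x sides. The bookshelf is on top of the table.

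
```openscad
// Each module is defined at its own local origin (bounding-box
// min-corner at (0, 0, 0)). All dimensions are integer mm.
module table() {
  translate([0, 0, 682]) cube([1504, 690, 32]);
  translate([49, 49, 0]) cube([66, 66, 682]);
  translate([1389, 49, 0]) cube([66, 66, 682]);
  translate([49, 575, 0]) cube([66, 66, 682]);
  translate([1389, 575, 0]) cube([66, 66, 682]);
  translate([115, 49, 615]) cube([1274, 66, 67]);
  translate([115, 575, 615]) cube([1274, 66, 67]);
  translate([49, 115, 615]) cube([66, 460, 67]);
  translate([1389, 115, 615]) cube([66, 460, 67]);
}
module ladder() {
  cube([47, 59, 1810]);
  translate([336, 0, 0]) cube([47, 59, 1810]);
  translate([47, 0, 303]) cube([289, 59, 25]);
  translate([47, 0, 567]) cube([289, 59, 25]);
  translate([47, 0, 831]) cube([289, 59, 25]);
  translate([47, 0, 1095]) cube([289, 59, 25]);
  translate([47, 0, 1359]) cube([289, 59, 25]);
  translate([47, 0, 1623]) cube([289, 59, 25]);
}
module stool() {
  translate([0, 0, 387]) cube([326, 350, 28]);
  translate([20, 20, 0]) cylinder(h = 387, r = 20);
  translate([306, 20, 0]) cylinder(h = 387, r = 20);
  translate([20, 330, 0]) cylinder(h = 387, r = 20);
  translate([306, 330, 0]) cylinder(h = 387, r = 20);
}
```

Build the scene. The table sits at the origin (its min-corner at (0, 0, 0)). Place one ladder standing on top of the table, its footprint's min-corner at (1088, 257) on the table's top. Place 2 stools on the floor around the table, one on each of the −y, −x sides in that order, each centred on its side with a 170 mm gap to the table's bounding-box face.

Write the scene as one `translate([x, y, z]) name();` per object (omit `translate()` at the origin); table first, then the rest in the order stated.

table();
translate([1088, 257, 714]) ladder();
translate([589, -520, 0]) stool();
translate([-496, 170, 0]) stool();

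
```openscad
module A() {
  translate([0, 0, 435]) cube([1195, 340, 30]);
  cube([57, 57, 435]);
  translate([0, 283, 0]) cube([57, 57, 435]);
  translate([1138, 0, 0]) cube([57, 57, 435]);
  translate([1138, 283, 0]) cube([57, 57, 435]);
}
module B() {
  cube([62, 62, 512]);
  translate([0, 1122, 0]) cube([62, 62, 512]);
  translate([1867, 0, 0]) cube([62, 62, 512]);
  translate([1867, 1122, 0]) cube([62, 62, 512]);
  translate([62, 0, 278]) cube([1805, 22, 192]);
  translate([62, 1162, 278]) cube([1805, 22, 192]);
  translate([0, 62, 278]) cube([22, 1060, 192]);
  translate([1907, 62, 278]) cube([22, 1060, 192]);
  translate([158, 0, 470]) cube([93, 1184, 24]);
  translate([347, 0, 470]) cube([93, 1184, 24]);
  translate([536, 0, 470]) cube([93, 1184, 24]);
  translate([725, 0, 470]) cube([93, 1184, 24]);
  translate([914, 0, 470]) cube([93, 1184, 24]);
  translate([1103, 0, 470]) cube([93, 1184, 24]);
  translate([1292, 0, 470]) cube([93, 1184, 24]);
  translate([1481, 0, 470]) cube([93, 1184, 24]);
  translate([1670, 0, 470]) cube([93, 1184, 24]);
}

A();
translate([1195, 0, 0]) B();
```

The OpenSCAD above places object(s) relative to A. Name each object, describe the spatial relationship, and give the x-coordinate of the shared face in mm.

A is a bench. B is a bed frame. The bed frame is against the bench's +x side, with their −y faces flush. The x-coordinate of the shared face is 1195 mm.

The bench's +x face and the bed frame's −x face are both at x = 1195 mm.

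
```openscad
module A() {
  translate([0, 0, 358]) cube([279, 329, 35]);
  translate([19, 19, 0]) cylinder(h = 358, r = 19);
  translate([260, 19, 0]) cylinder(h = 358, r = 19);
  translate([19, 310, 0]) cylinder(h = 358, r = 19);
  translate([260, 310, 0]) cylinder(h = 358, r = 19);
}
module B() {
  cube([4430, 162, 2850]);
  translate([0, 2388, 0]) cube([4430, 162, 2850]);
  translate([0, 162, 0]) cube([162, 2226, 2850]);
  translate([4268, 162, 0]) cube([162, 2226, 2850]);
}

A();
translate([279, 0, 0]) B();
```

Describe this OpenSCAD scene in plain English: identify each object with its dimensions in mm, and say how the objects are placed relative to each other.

A is a four-legged stool. The seat is a 279×329×35 mm slab whose top surface is at z = 393 mm; four round legs, each 38 mm in diameter, run from the floor (z = 0) to the underside of the seat, each leg's axis is inset half a diameter from the nearest pair of seat edges (so the leg's bounding box is flush with the corner).

B is the wall frame of a small rectangular building: four walls, each 2850 mm tall and 162 mm thick, enclosing a footprint 4430 mm (x) by 2550 mm (y) outside-to-outside, with no floor or roof. The front and back walls (the −y and +y sides) span the full width; the two side walls fit between them.

The house frame is against the stool's +x side, with their −y faces flush.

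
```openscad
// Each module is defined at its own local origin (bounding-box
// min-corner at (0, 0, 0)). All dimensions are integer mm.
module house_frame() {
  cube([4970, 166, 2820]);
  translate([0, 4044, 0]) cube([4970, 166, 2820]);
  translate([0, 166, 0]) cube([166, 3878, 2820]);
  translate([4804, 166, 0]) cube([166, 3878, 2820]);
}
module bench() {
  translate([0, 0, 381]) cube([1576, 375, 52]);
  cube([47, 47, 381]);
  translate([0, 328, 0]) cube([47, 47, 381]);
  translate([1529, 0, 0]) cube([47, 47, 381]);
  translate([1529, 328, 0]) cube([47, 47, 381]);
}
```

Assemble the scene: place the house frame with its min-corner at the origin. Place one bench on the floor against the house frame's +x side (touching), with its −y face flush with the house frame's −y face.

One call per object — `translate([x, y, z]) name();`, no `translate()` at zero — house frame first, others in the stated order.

house_frame();
translate([4970, 0, 0]) bench();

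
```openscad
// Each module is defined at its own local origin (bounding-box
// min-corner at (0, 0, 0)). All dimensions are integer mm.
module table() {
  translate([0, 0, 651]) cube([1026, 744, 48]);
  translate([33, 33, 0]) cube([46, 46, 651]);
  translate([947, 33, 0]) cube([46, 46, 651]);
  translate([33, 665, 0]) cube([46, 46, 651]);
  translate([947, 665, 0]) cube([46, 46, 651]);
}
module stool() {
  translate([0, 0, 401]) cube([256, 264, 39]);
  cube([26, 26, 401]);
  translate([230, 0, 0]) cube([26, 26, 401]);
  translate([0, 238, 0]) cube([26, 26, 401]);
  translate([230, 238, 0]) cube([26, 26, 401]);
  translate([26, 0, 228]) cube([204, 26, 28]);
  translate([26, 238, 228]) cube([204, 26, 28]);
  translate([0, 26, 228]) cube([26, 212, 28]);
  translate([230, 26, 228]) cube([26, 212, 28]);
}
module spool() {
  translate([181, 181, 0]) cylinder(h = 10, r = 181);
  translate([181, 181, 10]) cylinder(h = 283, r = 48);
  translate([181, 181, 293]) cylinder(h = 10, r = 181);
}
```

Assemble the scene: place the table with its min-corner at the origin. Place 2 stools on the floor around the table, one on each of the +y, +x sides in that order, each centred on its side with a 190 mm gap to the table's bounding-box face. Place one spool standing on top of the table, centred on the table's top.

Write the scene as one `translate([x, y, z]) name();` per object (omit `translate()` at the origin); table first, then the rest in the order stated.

table();
translate([385, 934, 0]) stool();
translate([1216, 240, 0]) stool();
translate([332, 191, 699]) spool();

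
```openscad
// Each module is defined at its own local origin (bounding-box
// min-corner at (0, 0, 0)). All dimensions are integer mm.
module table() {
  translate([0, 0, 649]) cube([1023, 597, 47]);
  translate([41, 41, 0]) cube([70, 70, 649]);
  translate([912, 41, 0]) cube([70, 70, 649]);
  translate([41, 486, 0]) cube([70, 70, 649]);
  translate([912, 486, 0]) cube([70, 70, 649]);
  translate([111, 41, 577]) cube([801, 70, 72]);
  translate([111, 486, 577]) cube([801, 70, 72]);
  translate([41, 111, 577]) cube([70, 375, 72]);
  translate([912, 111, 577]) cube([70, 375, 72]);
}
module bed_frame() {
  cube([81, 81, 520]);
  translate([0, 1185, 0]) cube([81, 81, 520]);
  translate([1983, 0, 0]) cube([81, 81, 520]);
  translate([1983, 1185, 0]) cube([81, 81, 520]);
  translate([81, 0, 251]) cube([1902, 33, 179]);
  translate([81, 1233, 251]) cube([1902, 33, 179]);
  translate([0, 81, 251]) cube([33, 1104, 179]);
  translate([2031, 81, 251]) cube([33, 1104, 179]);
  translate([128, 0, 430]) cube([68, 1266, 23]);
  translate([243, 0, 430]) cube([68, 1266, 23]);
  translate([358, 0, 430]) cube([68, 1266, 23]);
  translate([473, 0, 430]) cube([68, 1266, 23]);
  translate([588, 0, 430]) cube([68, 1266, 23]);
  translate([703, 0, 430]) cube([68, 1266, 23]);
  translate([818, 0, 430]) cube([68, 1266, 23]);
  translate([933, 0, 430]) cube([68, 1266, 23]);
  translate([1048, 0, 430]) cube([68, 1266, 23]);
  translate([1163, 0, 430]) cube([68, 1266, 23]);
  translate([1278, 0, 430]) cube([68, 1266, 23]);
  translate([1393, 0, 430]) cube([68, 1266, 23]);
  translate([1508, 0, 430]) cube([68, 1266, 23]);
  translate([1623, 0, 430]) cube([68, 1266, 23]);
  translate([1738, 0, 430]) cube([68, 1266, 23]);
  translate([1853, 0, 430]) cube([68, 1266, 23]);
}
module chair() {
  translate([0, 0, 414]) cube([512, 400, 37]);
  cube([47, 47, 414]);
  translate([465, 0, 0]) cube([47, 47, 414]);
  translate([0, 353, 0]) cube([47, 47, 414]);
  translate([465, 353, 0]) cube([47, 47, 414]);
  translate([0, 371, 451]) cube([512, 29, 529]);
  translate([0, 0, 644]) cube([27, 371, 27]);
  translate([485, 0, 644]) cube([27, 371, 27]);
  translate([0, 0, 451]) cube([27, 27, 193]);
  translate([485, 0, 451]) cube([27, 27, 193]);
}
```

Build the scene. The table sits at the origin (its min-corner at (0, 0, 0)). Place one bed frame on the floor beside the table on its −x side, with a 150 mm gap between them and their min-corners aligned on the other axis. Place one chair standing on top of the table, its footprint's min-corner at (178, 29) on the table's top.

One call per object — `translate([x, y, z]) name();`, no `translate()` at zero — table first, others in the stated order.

table();
translate([-2214, 0, 0]) bed_frame();
translate([178, 29, 696]) chair();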